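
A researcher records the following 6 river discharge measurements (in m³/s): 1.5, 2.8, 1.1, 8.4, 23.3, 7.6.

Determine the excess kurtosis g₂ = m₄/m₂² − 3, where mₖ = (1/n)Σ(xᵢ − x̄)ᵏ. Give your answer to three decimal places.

x̄ = 7.4500
Σ(xᵢ − x̄)² = 349.4950 ⇒ m₂ = 58.24917
Σ(xᵢ − x̄)⁴ = 66460.3330 ⇒ m₄ = 11076.72217
m₂² = 3392.96542
g₂ = m₄/m₂² − 3 = 3.26461 − 3 ≈ 0.265

0.265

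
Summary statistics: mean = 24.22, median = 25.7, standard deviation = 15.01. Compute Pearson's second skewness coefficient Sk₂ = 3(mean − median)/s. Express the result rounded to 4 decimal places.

Sk₂ = 3(24.22 − 25.7) / 15.01 = 3 × -1.4800 / 15.01
    = -4.4400 / 15.01 ≈ -0.2958

-0.2958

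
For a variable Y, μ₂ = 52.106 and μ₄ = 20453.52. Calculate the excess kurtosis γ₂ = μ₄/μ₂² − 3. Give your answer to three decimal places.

4.533

μ₂² = 52.106² = 2715.03524
μ₄/μ₂² = 20453.52 / 2715.03524 = 7.53343
γ₂ = 7.53343 − 3 ≈ 4.533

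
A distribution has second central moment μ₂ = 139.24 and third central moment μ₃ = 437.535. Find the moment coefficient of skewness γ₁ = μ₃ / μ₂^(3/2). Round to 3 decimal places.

σ = √μ₂ = √139.24 = 11.80000
σ³ = μ₂^(3/2) = 1643.03200
γ₁ = μ₃/σ³ = 437.535 / 1643.03200 ≈ 0.266

0.266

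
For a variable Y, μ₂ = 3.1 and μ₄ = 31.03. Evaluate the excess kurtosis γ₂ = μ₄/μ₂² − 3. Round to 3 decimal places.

0.229

μ₂² = 3.1² = 9.61000
μ₄/μ₂² = 31.03 / 9.61000 = 3.22893
γ₂ = 3.22893 − 3 ≈ 0.229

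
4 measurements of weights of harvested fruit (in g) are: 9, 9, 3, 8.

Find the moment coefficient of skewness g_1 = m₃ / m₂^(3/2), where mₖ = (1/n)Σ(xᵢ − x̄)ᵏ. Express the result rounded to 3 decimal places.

-1.066

x̄ = (9 + 9 + 3 + 8) / 4 = 7.2500
deviations (xᵢ − x̄): 1.7500, 1.7500, -4.2500, 0.7500
Σ(xᵢ − x̄)² = 24.7500 ⇒ m₂ = 24.7500/4 = 6.18750
Σ(xᵢ − x̄)³ = -65.6250 ⇒ m₃ = -65.6250/4 = -16.40625
m₂^(3/2) = 6.18750^(1.5) = 15.39121
g_1 = m₃ / m₂^(3/2) = -16.40625 / 15.39121 ≈ -1.066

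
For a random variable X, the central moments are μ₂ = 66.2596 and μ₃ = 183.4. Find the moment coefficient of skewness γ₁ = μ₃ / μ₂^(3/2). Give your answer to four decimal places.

σ = √μ₂ = √66.2596 = 8.14000
σ³ = μ₂^(3/2) = 539.35314
γ₁ = μ₃/σ³ = 183.4 / 539.35314 ≈ 0.3400

0.3400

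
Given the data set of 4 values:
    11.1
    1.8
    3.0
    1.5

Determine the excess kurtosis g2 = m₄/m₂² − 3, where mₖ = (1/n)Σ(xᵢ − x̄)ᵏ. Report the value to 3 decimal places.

x̄ = 4.3500
Σ(xᵢ − x̄)² = 62.0100 ⇒ m₂ = 15.50250
Σ(xᵢ − x̄)⁴ = 2187.5204 ⇒ m₄ = 546.88011
m₂² = 240.32751
g2 = m₄/m₂² − 3 = 2.27556 − 3 ≈ -0.724

-0.724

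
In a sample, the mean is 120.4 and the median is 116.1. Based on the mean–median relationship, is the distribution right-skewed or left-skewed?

right-skewed

mean − median = 120.4 − 116.1 = 4.3
mean > median ⇒ the longer tail is on the right ⇒ right-skewed (positively skewed).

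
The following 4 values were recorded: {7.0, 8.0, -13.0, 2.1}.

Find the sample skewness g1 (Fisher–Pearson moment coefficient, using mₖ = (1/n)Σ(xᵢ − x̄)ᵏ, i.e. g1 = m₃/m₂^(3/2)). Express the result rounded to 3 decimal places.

-0.930

x̄ = (7.0 + 8.0 - 13.0 + 2.1) / 4 = 1.0250
deviations (xᵢ − x̄): 5.9750, 6.9750, -14.0250, 1.0750
Σ(xᵢ − x̄)² = 282.2075 ⇒ m₂ = 282.2075/4 = 70.55188
Σ(xᵢ − x̄)³ = -2204.8346 ⇒ m₃ = -2204.8346/4 = -551.20866
m₂^(3/2) = 70.55188^(1.5) = 592.60163
g1 = m₃ / m₂^(3/2) = -551.20866 / 592.60163 ≈ -0.930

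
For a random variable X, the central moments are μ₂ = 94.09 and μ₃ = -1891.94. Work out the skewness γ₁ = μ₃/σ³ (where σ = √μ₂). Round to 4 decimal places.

-2.0730

σ = √μ₂ = √94.09 = 9.70000
σ³ = μ₂^(3/2) = 912.67300
γ₁ = μ₃/σ³ = -1891.94 / 912.67300 ≈ -2.0730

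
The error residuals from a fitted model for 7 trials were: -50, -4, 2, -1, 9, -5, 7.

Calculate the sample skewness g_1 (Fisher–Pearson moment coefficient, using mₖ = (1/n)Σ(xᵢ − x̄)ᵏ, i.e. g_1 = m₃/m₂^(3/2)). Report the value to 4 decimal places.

-1.7506

x̄ = (-50 - 4 + 2 - 1 + 9 - 5 + 7) / 7 = -6.0000
deviations (xᵢ − x̄): -44.0000, 2.0000, 8.0000, 5.0000, 15.0000, 1.0000, 13.0000
Σ(xᵢ − x̄)² = 2424.0000 ⇒ m₂ = 2424.0000/7 = 346.28571
Σ(xᵢ − x̄)³ = -78966.0000 ⇒ m₃ = -78966.0000/7 = -11280.85714
m₂^(3/2) = 346.28571^(1.5) = 6443.94557
g_1 = m₃ / m₂^(3/2) = -11280.85714 / 6443.94557 ≈ -1.7506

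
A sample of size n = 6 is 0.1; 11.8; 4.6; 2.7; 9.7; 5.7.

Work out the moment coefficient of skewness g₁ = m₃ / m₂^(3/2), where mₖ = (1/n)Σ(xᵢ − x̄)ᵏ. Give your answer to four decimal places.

0.1808

x̄ = (0.1 + 11.8 + 4.6 + 2.7 + 9.7 + 5.7) / 6 = 5.7667
deviations (xᵢ − x̄): -5.6667, 6.0333, -1.1667, -3.0667, 3.9333, -0.0667
Σ(xᵢ − x̄)² = 94.7533 ⇒ m₂ = 94.7533/6 = 15.79222
Σ(xᵢ − x̄)³ = 68.0816 ⇒ m₃ = 68.0816/6 = 11.34693
m₂^(3/2) = 15.79222^(1.5) = 62.75739
g₁ = m₃ / m₂^(3/2) = 11.34693 / 62.75739 ≈ 0.1808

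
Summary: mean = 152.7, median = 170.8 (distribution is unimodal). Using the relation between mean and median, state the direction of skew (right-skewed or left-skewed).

mean − median = 152.7 − 170.8 = -18.1
mean < median ⇒ the longer tail is on the left ⇒ left-skewed (negatively skewed).

left-skewed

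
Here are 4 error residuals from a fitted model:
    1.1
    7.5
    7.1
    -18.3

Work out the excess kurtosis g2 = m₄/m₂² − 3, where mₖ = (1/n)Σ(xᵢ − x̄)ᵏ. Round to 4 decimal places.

-0.8395

x̄ = -0.6500
Σ(xᵢ − x̄)² = 441.0700 ⇒ m₂ = 110.26750
Σ(xᵢ − x̄)⁴ = 105075.0993 ⇒ m₄ = 26268.77483
m₂² = 12158.92156
g2 = m₄/m₂² − 3 = 2.16045 − 3 ≈ -0.8395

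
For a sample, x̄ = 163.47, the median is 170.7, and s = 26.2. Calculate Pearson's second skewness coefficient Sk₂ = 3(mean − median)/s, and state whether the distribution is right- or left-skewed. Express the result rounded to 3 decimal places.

-0.828, left-skewed

Sk₂ = 3(163.47 − 170.7) / 26.2 = 3 × -7.2300 / 26.2
    = -21.6900 / 26.2 ≈ -0.828
Sk₂ < 0 ⇒ mean < median ⇒ left-skewed (negative skew).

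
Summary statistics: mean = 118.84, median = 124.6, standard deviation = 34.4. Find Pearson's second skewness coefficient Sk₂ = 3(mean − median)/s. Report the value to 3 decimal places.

Sk₂ = 3(118.84 − 124.6) / 34.4 = 3 × -5.7600 / 34.4
    = -17.2800 / 34.4 ≈ -0.502

-0.502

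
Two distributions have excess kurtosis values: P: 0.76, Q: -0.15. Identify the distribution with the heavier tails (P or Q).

P

Higher excess kurtosis ⇒ heavier tails relative to the normal distribution.
0.76 vs -0.15: the larger is 0.76, so P has heavier tails. (P is leptokurtic — heavier-than-normal tails; the other is platykurtic.)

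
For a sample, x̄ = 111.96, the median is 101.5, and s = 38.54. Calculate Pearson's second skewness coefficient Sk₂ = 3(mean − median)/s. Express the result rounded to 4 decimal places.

Sk₂ = 3(111.96 − 101.5) / 38.54 = 3 × 10.4600 / 38.54
    = 31.3800 / 38.54 ≈ 0.8142

0.8142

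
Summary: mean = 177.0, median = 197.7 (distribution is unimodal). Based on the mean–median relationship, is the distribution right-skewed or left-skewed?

left-skewed

mean − median = 177.0 − 197.7 = -20.7
mean < median ⇒ the longer tail is on the left ⇒ left-skewed (negatively skewed).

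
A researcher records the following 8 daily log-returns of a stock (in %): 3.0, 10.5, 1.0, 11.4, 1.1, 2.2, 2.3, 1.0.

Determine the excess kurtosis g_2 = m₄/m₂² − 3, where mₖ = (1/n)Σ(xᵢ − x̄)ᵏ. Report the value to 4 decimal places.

-0.7027

x̄ = 4.0625
Σ(xᵢ − x̄)² = 130.5188 ⇒ m₂ = 16.31484
Σ(xᵢ − x̄)⁴ = 4891.9285 ⇒ m₄ = 611.49107
m₂² = 266.17413
g_2 = m₄/m₂² − 3 = 2.29733 − 3 ≈ -0.7027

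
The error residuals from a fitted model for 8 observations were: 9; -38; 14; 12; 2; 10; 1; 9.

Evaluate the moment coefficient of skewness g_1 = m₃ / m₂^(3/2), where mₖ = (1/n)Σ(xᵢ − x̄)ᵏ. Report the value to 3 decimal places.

-1.962

x̄ = (9 - 38 + 14 + 12 + 2 + 10 + 1 + 9) / 8 = 2.3750
deviations (xᵢ − x̄): 6.6250, -40.3750, 11.6250, 9.6250, -0.3750, 7.6250, -1.3750, 6.6250
Σ(xᵢ − x̄)² = 2005.8750 ⇒ m₂ = 2005.8750/8 = 250.73438
Σ(xᵢ − x̄)³ = -62332.0313 ⇒ m₃ = -62332.0313/8 = -7791.50391
m₂^(3/2) = 250.73438^(1.5) = 3970.27709
g_1 = m₃ / m₂^(3/2) = -7791.50391 / 3970.27709 ≈ -1.962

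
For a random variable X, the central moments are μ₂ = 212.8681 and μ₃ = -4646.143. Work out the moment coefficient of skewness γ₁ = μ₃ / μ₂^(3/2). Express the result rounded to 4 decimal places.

σ = √μ₂ = √212.8681 = 14.59000
σ³ = μ₂^(3/2) = 3105.74558
γ₁ = μ₃/σ³ = -4646.143 / 3105.74558 ≈ -1.4960

-1.4960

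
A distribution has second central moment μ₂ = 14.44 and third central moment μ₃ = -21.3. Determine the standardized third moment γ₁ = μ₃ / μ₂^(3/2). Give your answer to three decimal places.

σ = √μ₂ = √14.44 = 3.80000
σ³ = μ₂^(3/2) = 54.87200
γ₁ = μ₃/σ³ = -21.3 / 54.87200 ≈ -0.388

-0.388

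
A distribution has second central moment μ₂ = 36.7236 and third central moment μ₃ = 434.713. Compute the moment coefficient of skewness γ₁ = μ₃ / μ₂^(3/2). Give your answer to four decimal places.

σ = √μ₂ = √36.7236 = 6.06000
σ³ = μ₂^(3/2) = 222.54502
γ₁ = μ₃/σ³ = 434.713 / 222.54502 ≈ 1.9534

1.9534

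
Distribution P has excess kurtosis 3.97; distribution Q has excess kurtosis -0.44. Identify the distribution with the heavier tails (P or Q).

Higher excess kurtosis ⇒ heavier tails relative to the normal distribution.
3.97 vs -0.44: the larger is 3.97, so P has heavier tails. (P is leptokurtic — heavier-than-normal tails; the other is platykurtic.)

P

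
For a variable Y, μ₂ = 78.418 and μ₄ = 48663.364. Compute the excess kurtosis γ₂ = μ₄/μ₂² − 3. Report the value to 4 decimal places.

4.9135

μ₂² = 78.418² = 6149.38272
μ₄/μ₂² = 48663.364 / 6149.38272 = 7.91354
γ₂ = 7.91354 − 3 ≈ 4.9135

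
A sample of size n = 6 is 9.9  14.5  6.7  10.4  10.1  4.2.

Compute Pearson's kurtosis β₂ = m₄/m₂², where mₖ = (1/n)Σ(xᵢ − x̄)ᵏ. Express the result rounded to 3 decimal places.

x̄ = 9.3000
Σ(xᵢ − x̄)² = 62.0200 ⇒ m₂ = 10.33667
Σ(xᵢ − x̄)⁴ = 1455.3826 ⇒ m₄ = 242.56377
m₂² = 106.84668
β₂ = m₄/m₂² = 242.56377 / 106.84668 ≈ 2.270

2.270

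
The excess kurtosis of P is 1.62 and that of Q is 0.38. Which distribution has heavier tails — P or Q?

Higher excess kurtosis ⇒ heavier tails relative to the normal distribution.
1.62 vs 0.38: the larger is 1.62, so P has heavier tails.

P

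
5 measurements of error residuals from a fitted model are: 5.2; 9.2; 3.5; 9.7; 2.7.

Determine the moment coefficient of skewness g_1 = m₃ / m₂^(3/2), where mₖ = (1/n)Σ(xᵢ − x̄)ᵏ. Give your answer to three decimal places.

x̄ = (5.2 + 9.2 + 3.5 + 9.7 + 2.7) / 5 = 6.0600
deviations (xᵢ − x̄): -0.8600, 3.1400, -2.5600, 3.6400, -3.3600
Σ(xᵢ − x̄)² = 41.6920 ⇒ m₂ = 41.6920/5 = 8.33840
Σ(xᵢ − x̄)³ = 23.8414 ⇒ m₃ = 23.8414/5 = 4.76827
m₂^(3/2) = 8.33840^(1.5) = 24.07820
g_1 = m₃ / m₂^(3/2) = 4.76827 / 24.07820 ≈ 0.198

0.198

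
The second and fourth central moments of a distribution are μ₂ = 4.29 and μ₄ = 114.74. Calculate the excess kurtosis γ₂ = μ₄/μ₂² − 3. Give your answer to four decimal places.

μ₂² = 4.29² = 18.40410
μ₄/μ₂² = 114.74 / 18.40410 = 6.23448
γ₂ = 6.23448 − 3 ≈ 3.2345

3.2345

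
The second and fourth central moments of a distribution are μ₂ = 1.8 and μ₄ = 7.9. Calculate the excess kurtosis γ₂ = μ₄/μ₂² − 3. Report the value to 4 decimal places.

-0.5617

μ₂² = 1.8² = 3.24000
μ₄/μ₂² = 7.9 / 3.24000 = 2.43827
γ₂ = 2.43827 − 3 ≈ -0.5617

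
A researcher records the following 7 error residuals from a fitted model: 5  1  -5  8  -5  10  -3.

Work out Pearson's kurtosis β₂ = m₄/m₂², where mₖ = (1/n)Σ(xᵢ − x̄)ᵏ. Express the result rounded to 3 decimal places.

1.442

x̄ = 1.5714
Σ(xᵢ − x̄)² = 231.7143 ⇒ m₂ = 33.10204
Σ(xᵢ − x̄)⁴ = 11059.3528 ⇒ m₄ = 1579.90754
m₂² = 1095.74511
β₂ = m₄/m₂² = 1579.90754 / 1095.74511 ≈ 1.442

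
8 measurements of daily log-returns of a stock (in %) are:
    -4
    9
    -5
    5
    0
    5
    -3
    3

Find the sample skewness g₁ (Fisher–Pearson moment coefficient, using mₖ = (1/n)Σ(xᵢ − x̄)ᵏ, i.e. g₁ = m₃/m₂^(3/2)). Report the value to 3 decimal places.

x̄ = (-4 + 9 - 5 + 5 + 0 + 5 - 3 + 3) / 8 = 1.2500
deviations (xᵢ − x̄): -5.2500, 7.7500, -6.2500, 3.7500, -1.2500, 3.7500, -4.2500, 1.7500
Σ(xᵢ − x̄)² = 177.5000 ⇒ m₂ = 177.5000/8 = 22.18750
Σ(xᵢ − x̄)³ = 108.7500 ⇒ m₃ = 108.7500/8 = 13.59375
m₂^(3/2) = 22.18750^(1.5) = 104.51113
g₁ = m₃ / m₂^(3/2) = 13.59375 / 104.51113 ≈ 0.130

0.130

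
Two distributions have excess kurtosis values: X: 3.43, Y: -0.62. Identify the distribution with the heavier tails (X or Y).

Higher excess kurtosis ⇒ heavier tails relative to the normal distribution.
3.43 vs -0.62: the larger is 3.43, so X has heavier tails. (X is leptokurtic — heavier-than-normal tails; the other is platykurtic.)

X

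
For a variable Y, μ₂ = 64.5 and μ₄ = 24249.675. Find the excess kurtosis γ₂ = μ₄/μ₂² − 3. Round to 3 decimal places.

2.829

μ₂² = 64.5² = 4160.25000
μ₄/μ₂² = 24249.675 / 4160.25000 = 5.82890
γ₂ = 5.82890 − 3 ≈ 2.829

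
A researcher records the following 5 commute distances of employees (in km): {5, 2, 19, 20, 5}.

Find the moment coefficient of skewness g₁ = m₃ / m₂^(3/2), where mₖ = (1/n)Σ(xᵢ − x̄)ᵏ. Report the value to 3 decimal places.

0.349

x̄ = (5 + 2 + 19 + 20 + 5) / 5 = 10.2000
deviations (xᵢ − x̄): -5.2000, -8.2000, 8.8000, 9.8000, -5.2000
Σ(xᵢ − x̄)² = 294.8000 ⇒ m₂ = 294.8000/5 = 58.96000
Σ(xᵢ − x̄)³ = 790.0800 ⇒ m₃ = 790.0800/5 = 158.01600
m₂^(3/2) = 58.96000^(1.5) = 452.72681
g₁ = m₃ / m₂^(3/2) = 158.01600 / 452.72681 ≈ 0.349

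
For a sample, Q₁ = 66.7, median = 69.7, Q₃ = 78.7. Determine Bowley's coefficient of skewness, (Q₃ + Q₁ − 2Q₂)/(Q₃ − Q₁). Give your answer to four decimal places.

numerator: Q₃ + Q₁ − 2Q₂ = 78.7 + 66.7 − 2×69.7 = 6.0000
denominator: Q₃ − Q₁ = 78.7 − 66.7 = 12.0000
Bowley skewness = 6.0000 / 12.0000 ≈ 0.5000

0.5000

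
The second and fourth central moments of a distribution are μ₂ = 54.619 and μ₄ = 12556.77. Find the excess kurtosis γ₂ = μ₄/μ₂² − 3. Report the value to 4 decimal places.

μ₂² = 54.619² = 2983.23516
μ₄/μ₂² = 12556.77 / 2983.23516 = 4.20911
γ₂ = 4.20911 − 3 ≈ 1.2091

1.2091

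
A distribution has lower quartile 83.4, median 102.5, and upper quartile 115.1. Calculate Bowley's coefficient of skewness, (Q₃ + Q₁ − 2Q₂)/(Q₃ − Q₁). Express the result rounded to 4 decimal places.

numerator: Q₃ + Q₁ − 2Q₂ = 115.1 + 83.4 − 2×102.5 = -6.5000
denominator: Q₃ − Q₁ = 115.1 − 83.4 = 31.7000
Bowley skewness = -6.5000 / 31.7000 ≈ -0.2050

-0.2050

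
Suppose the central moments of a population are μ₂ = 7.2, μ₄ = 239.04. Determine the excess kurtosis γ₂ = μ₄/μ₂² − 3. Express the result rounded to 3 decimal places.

1.611

μ₂² = 7.2² = 51.84000
μ₄/μ₂² = 239.04 / 51.84000 = 4.61111
γ₂ = 4.61111 − 3 ≈ 1.611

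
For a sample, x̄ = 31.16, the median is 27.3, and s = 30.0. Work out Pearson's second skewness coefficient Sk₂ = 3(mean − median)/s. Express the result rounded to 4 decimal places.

Sk₂ = 3(31.16 − 27.3) / 30.0 = 3 × 3.8600 / 30.0
    = 11.5800 / 30.0 ≈ 0.3860

0.3860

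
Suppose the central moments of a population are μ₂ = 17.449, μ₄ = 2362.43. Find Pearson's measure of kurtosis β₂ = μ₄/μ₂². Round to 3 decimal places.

7.759

μ₂² = 17.449² = 304.46760
μ₄/μ₂² = 2362.43 / 304.46760 = 7.75922
β₂ ≈ 7.759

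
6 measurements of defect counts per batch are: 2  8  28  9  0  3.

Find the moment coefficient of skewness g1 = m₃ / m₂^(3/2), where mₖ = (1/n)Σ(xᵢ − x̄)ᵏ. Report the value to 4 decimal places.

1.3472

x̄ = (2 + 8 + 28 + 9 + 0 + 3) / 6 = 8.3333
deviations (xᵢ − x̄): -6.3333, -0.3333, 19.6667, 0.6667, -8.3333, -5.3333
Σ(xᵢ − x̄)² = 525.3333 ⇒ m₂ = 525.3333/6 = 87.55556
Σ(xᵢ − x̄)³ = 6622.4444 ⇒ m₃ = 6622.4444/6 = 1103.74074
m₂^(3/2) = 87.55556^(1.5) = 819.26719
g1 = m₃ / m₂^(3/2) = 1103.74074 / 819.26719 ≈ 1.3472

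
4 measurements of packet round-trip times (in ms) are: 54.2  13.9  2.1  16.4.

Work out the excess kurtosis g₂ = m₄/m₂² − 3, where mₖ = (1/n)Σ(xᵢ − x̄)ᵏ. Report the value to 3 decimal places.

x̄ = 21.6500
Σ(xᵢ − x̄)² = 1529.3300 ⇒ m₂ = 382.33250
Σ(xᵢ − x̄)⁴ = 1272991.4938 ⇒ m₄ = 318247.87346
m₂² = 146178.14056
g₂ = m₄/m₂² − 3 = 2.17712 − 3 ≈ -0.823

-0.823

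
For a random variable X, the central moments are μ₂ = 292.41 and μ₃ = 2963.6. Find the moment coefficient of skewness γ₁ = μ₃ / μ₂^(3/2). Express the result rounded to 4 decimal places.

0.5927

σ = √μ₂ = √292.41 = 17.10000
σ³ = μ₂^(3/2) = 5000.21100
γ₁ = μ₃/σ³ = 2963.6 / 5000.21100 ≈ 0.5927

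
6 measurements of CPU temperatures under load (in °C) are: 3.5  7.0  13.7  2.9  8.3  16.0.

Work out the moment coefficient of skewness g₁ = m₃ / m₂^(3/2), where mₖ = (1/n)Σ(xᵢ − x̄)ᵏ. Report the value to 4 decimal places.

x̄ = (3.5 + 7.0 + 13.7 + 2.9 + 8.3 + 16.0) / 6 = 8.5667
deviations (xᵢ − x̄): -5.0667, -1.5667, 5.1333, -5.6667, -0.2667, 7.4333
Σ(xᵢ − x̄)² = 141.9133 ⇒ m₂ = 141.9133/6 = 23.65222
Σ(xᵢ − x̄)³ = 230.0996 ⇒ m₃ = 230.0996/6 = 38.34993
m₂^(3/2) = 23.65222^(1.5) = 115.02915
g₁ = m₃ / m₂^(3/2) = 38.34993 / 115.02915 ≈ 0.3334

0.3334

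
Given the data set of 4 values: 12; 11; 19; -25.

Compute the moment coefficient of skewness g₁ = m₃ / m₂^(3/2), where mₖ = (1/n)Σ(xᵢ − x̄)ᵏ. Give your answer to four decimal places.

x̄ = (12 + 11 + 19 - 25) / 4 = 4.2500
deviations (xᵢ − x̄): 7.7500, 6.7500, 14.7500, -29.2500
Σ(xᵢ − x̄)² = 1178.7500 ⇒ m₂ = 1178.7500/4 = 294.68750
Σ(xᵢ − x̄)³ = -21043.1250 ⇒ m₃ = -21043.1250/4 = -5260.78125
m₂^(3/2) = 294.68750^(1.5) = 5058.74248
g₁ = m₃ / m₂^(3/2) = -5260.78125 / 5058.74248 ≈ -1.0399

-1.0399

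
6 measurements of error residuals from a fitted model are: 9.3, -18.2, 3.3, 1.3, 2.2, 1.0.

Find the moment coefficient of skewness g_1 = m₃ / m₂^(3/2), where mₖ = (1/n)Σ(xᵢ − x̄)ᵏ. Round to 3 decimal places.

x̄ = (9.3 - 18.2 + 3.3 + 1.3 + 2.2 + 1.0) / 6 = -0.1833
deviations (xᵢ − x̄): 9.4833, -18.0167, 3.4833, 1.4833, 2.3833, 1.1833
Σ(xᵢ − x̄)² = 435.9483 ⇒ m₂ = 435.9483/6 = 72.65806
Σ(xᵢ − x̄)³ = -4934.6204 ⇒ m₃ = -4934.6204/6 = -822.43674
m₂^(3/2) = 72.65806^(1.5) = 619.33505
g_1 = m₃ / m₂^(3/2) = -822.43674 / 619.33505 ≈ -1.328

-1.328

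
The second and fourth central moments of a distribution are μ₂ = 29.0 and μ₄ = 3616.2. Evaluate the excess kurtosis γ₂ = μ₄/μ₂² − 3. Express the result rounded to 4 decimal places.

μ₂² = 29.0² = 841.00000
μ₄/μ₂² = 3616.2 / 841.00000 = 4.29988
γ₂ = 4.29988 − 3 ≈ 1.2999

1.2999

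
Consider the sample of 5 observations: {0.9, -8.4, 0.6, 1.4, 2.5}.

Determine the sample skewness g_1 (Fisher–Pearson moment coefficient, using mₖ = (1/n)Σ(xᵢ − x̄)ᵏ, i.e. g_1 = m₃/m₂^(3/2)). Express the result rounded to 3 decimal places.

x̄ = (0.9 - 8.4 + 0.6 + 1.4 + 2.5) / 5 = -0.6000
deviations (xᵢ − x̄): 1.5000, -7.8000, 1.2000, 2.0000, 3.1000
Σ(xᵢ − x̄)² = 78.1400 ⇒ m₂ = 78.1400/5 = 15.62800
Σ(xᵢ − x̄)³ = -431.6580 ⇒ m₃ = -431.6580/5 = -86.33160
m₂^(3/2) = 15.62800^(1.5) = 61.78102
g_1 = m₃ / m₂^(3/2) = -86.33160 / 61.78102 ≈ -1.397

-1.397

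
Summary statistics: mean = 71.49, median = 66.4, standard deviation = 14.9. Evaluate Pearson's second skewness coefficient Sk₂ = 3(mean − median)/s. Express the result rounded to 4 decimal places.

Sk₂ = 3(71.49 − 66.4) / 14.9 = 3 × 5.0900 / 14.9
    = 15.2700 / 14.9 ≈ 1.0248

1.0248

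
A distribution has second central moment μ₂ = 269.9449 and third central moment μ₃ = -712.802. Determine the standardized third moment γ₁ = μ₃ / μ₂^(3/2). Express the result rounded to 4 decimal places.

-0.1607

σ = √μ₂ = √269.9449 = 16.43000
σ³ = μ₂^(3/2) = 4435.19471
γ₁ = μ₃/σ³ = -712.802 / 4435.19471 ≈ -0.1607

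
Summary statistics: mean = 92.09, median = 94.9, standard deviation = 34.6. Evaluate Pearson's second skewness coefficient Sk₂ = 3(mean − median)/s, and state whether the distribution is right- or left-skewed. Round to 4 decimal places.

Sk₂ = 3(92.09 − 94.9) / 34.6 = 3 × -2.8100 / 34.6
    = -8.4300 / 34.6 ≈ -0.2436
Sk₂ < 0 ⇒ mean < median ⇒ left-skewed (negative skew).

-0.2436, left-skewed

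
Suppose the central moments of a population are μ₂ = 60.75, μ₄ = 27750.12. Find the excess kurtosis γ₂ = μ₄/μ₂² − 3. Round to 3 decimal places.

4.519

μ₂² = 60.75² = 3690.56250
μ₄/μ₂² = 27750.12 / 3690.56250 = 7.51921
γ₂ = 7.51921 − 3 ≈ 4.519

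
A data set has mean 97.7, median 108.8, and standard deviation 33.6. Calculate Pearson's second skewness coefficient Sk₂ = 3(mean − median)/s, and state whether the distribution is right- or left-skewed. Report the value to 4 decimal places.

Sk₂ = 3(97.7 − 108.8) / 33.6 = 3 × -11.1000 / 33.6
    = -33.3000 / 33.6 ≈ -0.9911
Sk₂ < 0 ⇒ mean < median ⇒ left-skewed (negative skew).

-0.9911, left-skewed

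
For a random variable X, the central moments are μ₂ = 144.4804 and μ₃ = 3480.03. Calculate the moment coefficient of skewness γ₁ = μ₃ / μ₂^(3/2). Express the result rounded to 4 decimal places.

2.0039

σ = √μ₂ = √144.4804 = 12.02000
σ³ = μ₂^(3/2) = 1736.65441
γ₁ = μ₃/σ³ = 3480.03 / 1736.65441 ≈ 2.0039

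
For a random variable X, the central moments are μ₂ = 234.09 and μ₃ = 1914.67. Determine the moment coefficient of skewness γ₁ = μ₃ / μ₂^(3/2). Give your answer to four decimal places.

σ = √μ₂ = √234.09 = 15.30000
σ³ = μ₂^(3/2) = 3581.57700
γ₁ = μ₃/σ³ = 1914.67 / 3581.57700 ≈ 0.5346

0.5346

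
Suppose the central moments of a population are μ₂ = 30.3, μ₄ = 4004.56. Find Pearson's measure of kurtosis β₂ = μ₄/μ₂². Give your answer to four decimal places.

μ₂² = 30.3² = 918.09000
μ₄/μ₂² = 4004.56 / 918.09000 = 4.36184
β₂ ≈ 4.3618

4.3618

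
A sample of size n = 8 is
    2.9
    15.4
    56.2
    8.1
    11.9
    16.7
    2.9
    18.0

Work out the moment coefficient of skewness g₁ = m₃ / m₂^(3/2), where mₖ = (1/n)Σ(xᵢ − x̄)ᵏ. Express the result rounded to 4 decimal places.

x̄ = (2.9 + 15.4 + 56.2 + 8.1 + 11.9 + 16.7 + 2.9 + 18.0) / 8 = 16.5125
deviations (xᵢ − x̄): -13.6125, -1.1125, 39.6875, -8.4125, -4.6125, 0.1875, -13.6125, 1.4875
Σ(xᵢ − x̄)² = 2041.2288 ⇒ m₂ = 2041.2288/8 = 255.15359
Σ(xᵢ − x̄)³ = 56775.3269 ⇒ m₃ = 56775.3269/8 = 7096.91586
m₂^(3/2) = 255.15359^(1.5) = 4075.70305
g₁ = m₃ / m₂^(3/2) = 7096.91586 / 4075.70305 ≈ 1.7413

1.7413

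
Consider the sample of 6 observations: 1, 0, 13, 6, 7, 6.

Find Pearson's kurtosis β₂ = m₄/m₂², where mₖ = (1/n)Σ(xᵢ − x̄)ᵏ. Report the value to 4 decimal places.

x̄ = 5.5000
Σ(xᵢ − x̄)² = 109.5000 ⇒ m₂ = 18.25000
Σ(xᵢ − x̄)⁴ = 4494.3750 ⇒ m₄ = 749.06250
m₂² = 333.06250
β₂ = m₄/m₂² = 749.06250 / 333.06250 ≈ 2.2490

2.2490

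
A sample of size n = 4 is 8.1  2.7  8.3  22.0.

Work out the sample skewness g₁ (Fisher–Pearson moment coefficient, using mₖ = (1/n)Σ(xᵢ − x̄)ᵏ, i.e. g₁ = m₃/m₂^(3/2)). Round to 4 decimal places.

0.7987

x̄ = (8.1 + 2.7 + 8.3 + 22.0) / 4 = 10.2750
deviations (xᵢ − x̄): -2.1750, -7.5750, -1.9750, 11.7250
Σ(xᵢ − x̄)² = 203.4875 ⇒ m₂ = 203.4875/4 = 50.87188
Σ(xᵢ − x̄)³ = 1159.2506 ⇒ m₃ = 1159.2506/4 = 289.81266
m₂^(3/2) = 50.87188^(1.5) = 362.84122
g₁ = m₃ / m₂^(3/2) = 289.81266 / 362.84122 ≈ 0.7987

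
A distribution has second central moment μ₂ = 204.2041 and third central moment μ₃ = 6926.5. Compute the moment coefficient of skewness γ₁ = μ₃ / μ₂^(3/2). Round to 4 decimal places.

2.3737

σ = √μ₂ = √204.2041 = 14.29000
σ³ = μ₂^(3/2) = 2918.07659
γ₁ = μ₃/σ³ = 6926.5 / 2918.07659 ≈ 2.3737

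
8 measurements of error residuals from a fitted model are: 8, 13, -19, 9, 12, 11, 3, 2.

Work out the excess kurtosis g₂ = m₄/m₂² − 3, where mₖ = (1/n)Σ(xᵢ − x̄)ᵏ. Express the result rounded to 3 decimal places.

1.587

x̄ = 4.8750
Σ(xᵢ − x̄)² = 762.8750 ⇒ m₂ = 95.35938
Σ(xᵢ − x̄)⁴ = 333726.0254 ⇒ m₄ = 41715.75317
m₂² = 9093.41040
g₂ = m₄/m₂² − 3 = 4.58747 − 3 ≈ 1.587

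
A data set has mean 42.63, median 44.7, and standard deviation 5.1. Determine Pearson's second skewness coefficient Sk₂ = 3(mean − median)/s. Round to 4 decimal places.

Sk₂ = 3(42.63 − 44.7) / 5.1 = 3 × -2.0700 / 5.1
    = -6.2100 / 5.1 ≈ -1.2176

-1.2176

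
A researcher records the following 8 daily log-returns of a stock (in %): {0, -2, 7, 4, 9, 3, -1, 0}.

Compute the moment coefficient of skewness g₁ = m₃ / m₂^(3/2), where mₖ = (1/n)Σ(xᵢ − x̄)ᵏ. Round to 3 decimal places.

x̄ = (0 - 2 + 7 + 4 + 9 + 3 - 1 + 0) / 8 = 2.5000
deviations (xᵢ − x̄): -2.5000, -4.5000, 4.5000, 1.5000, 6.5000, 0.5000, -3.5000, -2.5000
Σ(xᵢ − x̄)² = 110.0000 ⇒ m₂ = 110.0000/8 = 13.75000
Σ(xᵢ − x̄)³ = 204.0000 ⇒ m₃ = 204.0000/8 = 25.50000
m₂^(3/2) = 13.75000^(1.5) = 50.98636
g₁ = m₃ / m₂^(3/2) = 25.50000 / 50.98636 ≈ 0.500

0.500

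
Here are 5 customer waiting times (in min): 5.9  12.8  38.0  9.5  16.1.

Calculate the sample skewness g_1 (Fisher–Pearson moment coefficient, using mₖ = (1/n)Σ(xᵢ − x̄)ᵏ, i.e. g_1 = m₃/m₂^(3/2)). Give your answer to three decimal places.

1.171

x̄ = (5.9 + 12.8 + 38.0 + 9.5 + 16.1) / 5 = 16.4600
deviations (xᵢ − x̄): -10.5600, -3.6600, 21.5400, -6.9600, -0.3600
Σ(xᵢ − x̄)² = 637.4520 ⇒ m₂ = 637.4520/5 = 127.49040
Σ(xᵢ − x̄)³ = 8430.1366 ⇒ m₃ = 8430.1366/5 = 1686.02731
m₂^(3/2) = 127.49040^(1.5) = 1439.51510
g_1 = m₃ / m₂^(3/2) = 1686.02731 / 1439.51510 ≈ 1.171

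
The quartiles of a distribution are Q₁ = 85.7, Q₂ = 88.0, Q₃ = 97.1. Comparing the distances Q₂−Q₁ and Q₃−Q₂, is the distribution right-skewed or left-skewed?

right-skewed

Q₂ − Q₁ = 2.3;  Q₃ − Q₂ = 9.1
Q₃ − Q₂ > Q₂ − Q₁ ⇒ the upper half is more spread out ⇒ right-skewed.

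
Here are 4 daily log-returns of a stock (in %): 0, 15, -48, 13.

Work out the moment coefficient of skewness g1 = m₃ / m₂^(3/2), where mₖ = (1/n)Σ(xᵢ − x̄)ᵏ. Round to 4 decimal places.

-0.9900

x̄ = (0 + 15 - 48 + 13) / 4 = -5.0000
deviations (xᵢ − x̄): 5.0000, 20.0000, -43.0000, 18.0000
Σ(xᵢ − x̄)² = 2598.0000 ⇒ m₂ = 2598.0000/4 = 649.50000
Σ(xᵢ − x̄)³ = -65550.0000 ⇒ m₃ = -65550.0000/4 = -16387.50000
m₂^(3/2) = 649.50000^(1.5) = 16552.69577
g1 = m₃ / m₂^(3/2) = -16387.50000 / 16552.69577 ≈ -0.9900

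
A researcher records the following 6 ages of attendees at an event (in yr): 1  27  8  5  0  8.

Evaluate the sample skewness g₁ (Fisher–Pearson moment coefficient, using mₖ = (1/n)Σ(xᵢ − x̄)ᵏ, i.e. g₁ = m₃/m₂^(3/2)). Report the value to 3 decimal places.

1.324

x̄ = (1 + 27 + 8 + 5 + 0 + 8) / 6 = 8.1667
deviations (xᵢ − x̄): -7.1667, 18.8333, -0.1667, -3.1667, -8.1667, -0.1667
Σ(xᵢ − x̄)² = 482.8333 ⇒ m₂ = 482.8333/6 = 80.47222
Σ(xᵢ − x̄)³ = 5735.5556 ⇒ m₃ = 5735.5556/6 = 955.92593
m₂^(3/2) = 80.47222^(1.5) = 721.88662
g₁ = m₃ / m₂^(3/2) = 955.92593 / 721.88662 ≈ 1.324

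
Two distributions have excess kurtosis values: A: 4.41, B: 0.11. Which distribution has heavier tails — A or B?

Higher excess kurtosis ⇒ heavier tails relative to the normal distribution.
4.41 vs 0.11: the larger is 4.41, so A has heavier tails.

A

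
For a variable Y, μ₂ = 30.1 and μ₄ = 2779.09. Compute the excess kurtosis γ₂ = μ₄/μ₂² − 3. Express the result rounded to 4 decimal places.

μ₂² = 30.1² = 906.01000
μ₄/μ₂² = 2779.09 / 906.01000 = 3.06739
γ₂ = 3.06739 − 3 ≈ 0.0674

0.0674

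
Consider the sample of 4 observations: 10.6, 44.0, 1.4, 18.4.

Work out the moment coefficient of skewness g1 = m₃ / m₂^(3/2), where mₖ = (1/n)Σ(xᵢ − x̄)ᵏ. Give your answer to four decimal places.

0.6771

x̄ = (10.6 + 44.0 + 1.4 + 18.4) / 4 = 18.6000
deviations (xᵢ − x̄): -8.0000, 25.4000, -17.2000, -0.2000
Σ(xᵢ − x̄)² = 1005.0400 ⇒ m₂ = 1005.0400/4 = 251.26000
Σ(xᵢ − x̄)³ = 10786.6080 ⇒ m₃ = 10786.6080/4 = 2696.65200
m₂^(3/2) = 251.26000^(1.5) = 3982.76822
g1 = m₃ / m₂^(3/2) = 2696.65200 / 3982.76822 ≈ 0.6771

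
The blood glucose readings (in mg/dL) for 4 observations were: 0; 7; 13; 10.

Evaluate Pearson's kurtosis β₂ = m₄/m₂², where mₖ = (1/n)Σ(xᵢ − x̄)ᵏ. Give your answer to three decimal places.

1.905

x̄ = 7.5000
Σ(xᵢ − x̄)² = 93.0000 ⇒ m₂ = 23.25000
Σ(xᵢ − x̄)⁴ = 4118.2500 ⇒ m₄ = 1029.56250
m₂² = 540.56250
β₂ = m₄/m₂² = 1029.56250 / 540.56250 ≈ 1.905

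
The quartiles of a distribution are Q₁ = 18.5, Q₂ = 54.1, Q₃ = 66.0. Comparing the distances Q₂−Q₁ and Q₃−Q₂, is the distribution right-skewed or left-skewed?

Q₂ − Q₁ = 35.6;  Q₃ − Q₂ = 11.9
Q₂ − Q₁ > Q₃ − Q₂ ⇒ the lower half is more spread out ⇒ left-skewed.

left-skewed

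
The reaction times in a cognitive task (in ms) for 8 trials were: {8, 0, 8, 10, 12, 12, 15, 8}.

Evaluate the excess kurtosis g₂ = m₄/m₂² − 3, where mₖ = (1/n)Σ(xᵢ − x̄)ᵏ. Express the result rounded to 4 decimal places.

x̄ = 9.1250
Σ(xᵢ − x̄)² = 138.8750 ⇒ m₂ = 17.35938
Σ(xᵢ − x̄)⁴ = 8266.5254 ⇒ m₄ = 1033.31567
m₂² = 301.34790
g₂ = m₄/m₂² − 3 = 3.42898 − 3 ≈ 0.4290

0.4290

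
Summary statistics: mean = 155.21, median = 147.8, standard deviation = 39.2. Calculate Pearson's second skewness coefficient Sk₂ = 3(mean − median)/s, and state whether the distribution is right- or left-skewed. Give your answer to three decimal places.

Sk₂ = 3(155.21 − 147.8) / 39.2 = 3 × 7.4100 / 39.2
    = 22.2300 / 39.2 ≈ 0.567
Sk₂ > 0 ⇒ mean > median ⇒ right-skewed (positive skew).

0.567, right-skewed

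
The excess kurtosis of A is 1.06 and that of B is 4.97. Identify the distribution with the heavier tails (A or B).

B

Higher excess kurtosis ⇒ heavier tails relative to the normal distribution.
1.06 vs 4.97: the larger is 4.97, so B has heavier tails.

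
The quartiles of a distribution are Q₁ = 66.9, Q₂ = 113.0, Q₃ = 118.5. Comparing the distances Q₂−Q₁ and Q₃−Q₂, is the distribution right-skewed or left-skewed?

Q₂ − Q₁ = 46.1;  Q₃ − Q₂ = 5.5
Q₂ − Q₁ > Q₃ − Q₂ ⇒ the lower half is more spread out ⇒ left-skewed.

left-skewed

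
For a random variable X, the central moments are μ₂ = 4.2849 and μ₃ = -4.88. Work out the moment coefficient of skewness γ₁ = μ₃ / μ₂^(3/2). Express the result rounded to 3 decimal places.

-0.550

σ = √μ₂ = √4.2849 = 2.07000
σ³ = μ₂^(3/2) = 8.86974
γ₁ = μ₃/σ³ = -4.88 / 8.86974 ≈ -0.550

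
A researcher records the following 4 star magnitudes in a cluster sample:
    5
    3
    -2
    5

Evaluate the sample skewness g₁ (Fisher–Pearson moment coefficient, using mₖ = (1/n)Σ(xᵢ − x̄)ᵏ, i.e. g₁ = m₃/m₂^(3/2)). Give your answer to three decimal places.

-0.900

x̄ = (5 + 3 - 2 + 5) / 4 = 2.7500
deviations (xᵢ − x̄): 2.2500, 0.2500, -4.7500, 2.2500
Σ(xᵢ − x̄)² = 32.7500 ⇒ m₂ = 32.7500/4 = 8.18750
Σ(xᵢ − x̄)³ = -84.3750 ⇒ m₃ = -84.3750/4 = -21.09375
m₂^(3/2) = 8.18750^(1.5) = 23.42756
g₁ = m₃ / m₂^(3/2) = -21.09375 / 23.42756 ≈ -0.900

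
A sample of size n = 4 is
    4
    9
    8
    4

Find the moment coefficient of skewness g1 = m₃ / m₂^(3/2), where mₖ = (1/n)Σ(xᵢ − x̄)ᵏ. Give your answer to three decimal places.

0.071

x̄ = (4 + 9 + 8 + 4) / 4 = 6.2500
deviations (xᵢ − x̄): -2.2500, 2.7500, 1.7500, -2.2500
Σ(xᵢ − x̄)² = 20.7500 ⇒ m₂ = 20.7500/4 = 5.18750
Σ(xᵢ − x̄)³ = 3.3750 ⇒ m₃ = 3.3750/4 = 0.84375
m₂^(3/2) = 5.18750^(1.5) = 11.81509
g1 = m₃ / m₂^(3/2) = 0.84375 / 11.81509 ≈ 0.071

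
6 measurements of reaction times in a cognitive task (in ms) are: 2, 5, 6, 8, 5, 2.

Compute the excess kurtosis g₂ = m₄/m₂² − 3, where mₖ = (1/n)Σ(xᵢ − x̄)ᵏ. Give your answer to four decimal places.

x̄ = 4.6667
Σ(xᵢ − x̄)² = 27.3333 ⇒ m₂ = 4.55556
Σ(xᵢ − x̄)⁴ = 227.7778 ⇒ m₄ = 37.96296
m₂² = 20.75309
g₂ = m₄/m₂² − 3 = 1.82927 − 3 ≈ -1.1707

-1.1707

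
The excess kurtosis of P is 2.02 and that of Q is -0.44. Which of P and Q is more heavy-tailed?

Higher excess kurtosis ⇒ heavier tails relative to the normal distribution.
2.02 vs -0.44: the larger is 2.02, so P has heavier tails. (P is leptokurtic — heavier-than-normal tails; the other is platykurtic.)

P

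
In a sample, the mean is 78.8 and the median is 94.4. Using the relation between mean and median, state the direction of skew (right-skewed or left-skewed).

mean − median = 78.8 − 94.4 = -15.6
mean < median ⇒ the longer tail is on the left ⇒ left-skewed (negatively skewed).

left-skewed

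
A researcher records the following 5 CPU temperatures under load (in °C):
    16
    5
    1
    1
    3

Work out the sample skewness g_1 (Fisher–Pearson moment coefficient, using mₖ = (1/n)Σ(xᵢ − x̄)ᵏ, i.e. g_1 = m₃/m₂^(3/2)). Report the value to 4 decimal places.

x̄ = (16 + 5 + 1 + 1 + 3) / 5 = 5.2000
deviations (xᵢ − x̄): 10.8000, -0.2000, -4.2000, -4.2000, -2.2000
Σ(xᵢ − x̄)² = 156.8000 ⇒ m₂ = 156.8000/5 = 31.36000
Σ(xᵢ − x̄)³ = 1100.8800 ⇒ m₃ = 1100.8800/5 = 220.17600
m₂^(3/2) = 31.36000^(1.5) = 175.61600
g_1 = m₃ / m₂^(3/2) = 220.17600 / 175.61600 ≈ 1.2537

1.2537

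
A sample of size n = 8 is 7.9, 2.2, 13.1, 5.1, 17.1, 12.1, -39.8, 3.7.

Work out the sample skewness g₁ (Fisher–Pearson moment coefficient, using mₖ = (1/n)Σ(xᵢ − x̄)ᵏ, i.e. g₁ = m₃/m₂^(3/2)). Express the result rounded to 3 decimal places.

-1.902

x̄ = (7.9 + 2.2 + 13.1 + 5.1 + 17.1 + 12.1 - 39.8 + 3.7) / 8 = 2.6750
deviations (xᵢ − x̄): 5.2250, -0.4750, 10.4250, 2.4250, 14.4250, 9.4250, -42.4750, 1.0250
Σ(xᵢ − x̄)² = 2244.1750 ⇒ m₂ = 2244.1750/8 = 280.52187
Σ(xᵢ − x̄)³ = -71500.5727 ⇒ m₃ = -71500.5727/8 = -8937.57159
m₂^(3/2) = 280.52187^(1.5) = 4698.40121
g₁ = m₃ / m₂^(3/2) = -8937.57159 / 4698.40121 ≈ -1.902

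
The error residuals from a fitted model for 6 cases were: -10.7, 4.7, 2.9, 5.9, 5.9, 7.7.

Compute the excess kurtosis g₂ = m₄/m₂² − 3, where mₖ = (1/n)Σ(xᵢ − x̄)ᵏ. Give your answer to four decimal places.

0.8177

x̄ = 2.7333
Σ(xᵢ − x̄)² = 229.0733 ⇒ m₂ = 38.17889
Σ(xᵢ − x̄)⁴ = 33388.3789 ⇒ m₄ = 5564.72982
m₂² = 1457.62756
g₂ = m₄/m₂² − 3 = 3.81766 − 3 ≈ 0.8177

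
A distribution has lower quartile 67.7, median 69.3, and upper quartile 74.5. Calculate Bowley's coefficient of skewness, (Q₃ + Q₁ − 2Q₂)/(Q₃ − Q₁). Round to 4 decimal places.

numerator: Q₃ + Q₁ − 2Q₂ = 74.5 + 67.7 − 2×69.3 = 3.6000
denominator: Q₃ − Q₁ = 74.5 − 67.7 = 6.8000
Bowley skewness = 3.6000 / 6.8000 ≈ 0.5294

0.5294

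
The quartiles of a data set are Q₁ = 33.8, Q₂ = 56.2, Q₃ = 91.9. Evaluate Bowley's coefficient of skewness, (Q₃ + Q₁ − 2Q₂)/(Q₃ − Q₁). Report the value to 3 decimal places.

0.229

numerator: Q₃ + Q₁ − 2Q₂ = 91.9 + 33.8 − 2×56.2 = 13.3000
denominator: Q₃ − Q₁ = 91.9 − 33.8 = 58.1000
Bowley skewness = 13.3000 / 58.1000 ≈ 0.229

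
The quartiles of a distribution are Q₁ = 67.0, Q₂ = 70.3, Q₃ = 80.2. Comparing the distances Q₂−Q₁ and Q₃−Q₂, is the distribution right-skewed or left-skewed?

right-skewed

Q₂ − Q₁ = 3.3;  Q₃ − Q₂ = 9.9
Q₃ − Q₂ > Q₂ − Q₁ ⇒ the upper half is more spread out ⇒ right-skewed.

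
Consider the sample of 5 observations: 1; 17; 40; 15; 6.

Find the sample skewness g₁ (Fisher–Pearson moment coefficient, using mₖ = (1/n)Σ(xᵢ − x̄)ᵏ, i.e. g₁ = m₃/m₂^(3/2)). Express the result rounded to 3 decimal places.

x̄ = (1 + 17 + 40 + 15 + 6) / 5 = 15.8000
deviations (xᵢ − x̄): -14.8000, 1.2000, 24.2000, -0.8000, -9.8000
Σ(xᵢ − x̄)² = 902.8000 ⇒ m₂ = 902.8000/5 = 180.56000
Σ(xᵢ − x̄)³ = 9990.7200 ⇒ m₃ = 9990.7200/5 = 1998.14400
m₂^(3/2) = 180.56000^(1.5) = 2426.23196
g₁ = m₃ / m₂^(3/2) = 1998.14400 / 2426.23196 ≈ 0.824

0.824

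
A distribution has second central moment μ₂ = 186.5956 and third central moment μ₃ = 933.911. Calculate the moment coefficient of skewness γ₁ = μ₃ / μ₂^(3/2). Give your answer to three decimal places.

0.366

σ = √μ₂ = √186.5956 = 13.66000
σ³ = μ₂^(3/2) = 2548.89590
γ₁ = μ₃/σ³ = 933.911 / 2548.89590 ≈ 0.366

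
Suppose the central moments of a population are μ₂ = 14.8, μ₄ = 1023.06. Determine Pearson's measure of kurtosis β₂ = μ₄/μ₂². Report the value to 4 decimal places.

μ₂² = 14.8² = 219.04000
μ₄/μ₂² = 1023.06 / 219.04000 = 4.67065
β₂ ≈ 4.6707

4.6707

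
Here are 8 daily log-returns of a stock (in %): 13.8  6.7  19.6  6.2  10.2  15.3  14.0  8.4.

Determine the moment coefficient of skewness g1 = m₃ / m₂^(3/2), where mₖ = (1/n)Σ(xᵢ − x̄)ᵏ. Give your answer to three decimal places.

x̄ = (13.8 + 6.7 + 19.6 + 6.2 + 10.2 + 15.3 + 14.0 + 8.4) / 8 = 11.7750
deviations (xᵢ − x̄): 2.0250, -5.0750, 7.8250, -5.5750, -1.5750, 3.5250, 2.2250, -3.3750
Σ(xᵢ − x̄)² = 153.4150 ⇒ m₂ = 153.4150/8 = 19.17688
Σ(xᵢ − x̄)³ = 195.9143 ⇒ m₃ = 195.9143/8 = 24.48928
m₂^(3/2) = 19.17688^(1.5) = 83.97824
g1 = m₃ / m₂^(3/2) = 24.48928 / 83.97824 ≈ 0.292

0.292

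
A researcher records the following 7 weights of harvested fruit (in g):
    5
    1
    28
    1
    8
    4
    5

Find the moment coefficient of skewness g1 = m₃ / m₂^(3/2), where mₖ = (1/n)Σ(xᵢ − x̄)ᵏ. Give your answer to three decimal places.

x̄ = (5 + 1 + 28 + 1 + 8 + 4 + 5) / 7 = 7.4286
deviations (xᵢ − x̄): -2.4286, -6.4286, 20.5714, -6.4286, 0.5714, -3.4286, -2.4286
Σ(xᵢ − x̄)² = 529.7143 ⇒ m₂ = 529.7143/7 = 75.67347
Σ(xᵢ − x̄)³ = 8105.3878 ⇒ m₃ = 8105.3878/7 = 1157.91254
m₂^(3/2) = 75.67347^(1.5) = 658.28729
g1 = m₃ / m₂^(3/2) = 1157.91254 / 658.28729 ≈ 1.759

1.759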